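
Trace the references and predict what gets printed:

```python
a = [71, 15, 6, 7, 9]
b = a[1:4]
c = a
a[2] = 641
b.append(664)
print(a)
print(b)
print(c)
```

Key concept: slice vs alias.
Step by step:
`a = [71, 15, 6, 7, 9]` → a = [71, 15, 6, 7, 9]
`b = a[1:4]` → b = [15, 6, 7]
`c = a` → c = [71, 15, 6, 7, 9] (same object as a)
`a[2] = 641` → a = [71, 15, 641, 7, 9] (same object as c); c = [71, 15, 641, 7, 9] (same object as a)
`b.append(664)` → b = [15, 6, 7, 664]
`print(a)` → prints [71, 15, 641, 7, 9]
`print(b)` → prints [15, 6, 7, 664]
`print(c)` → prints [71, 15, 641, 7, 9]

Answer:
[71, 15, 641, 7, 9]
[15, 6, 7, 664]
[71, 15, 641, 7, 9]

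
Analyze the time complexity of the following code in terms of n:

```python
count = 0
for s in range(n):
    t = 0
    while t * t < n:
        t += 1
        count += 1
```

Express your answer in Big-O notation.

Each loop level contributes: n × √n. Multiplying the contributions gives O(n√n).

Answer: O(n√n)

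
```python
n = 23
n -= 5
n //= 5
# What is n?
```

Trace:
`n = 23` → n = 23
`n -= 5` → n = 18
`n //= 5` → n = 3
So n = 3

Answer: 3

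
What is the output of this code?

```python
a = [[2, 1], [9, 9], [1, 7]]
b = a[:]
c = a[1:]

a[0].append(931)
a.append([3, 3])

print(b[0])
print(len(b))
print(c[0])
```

Key concept: slice with nested mutation.
Step by step:
`a = [[2, 1], [9, 9], [1, 7]]` → a = [[2, 1], [9, 9], [1, 7]]
`b = a[:]` → b = [[2, 1], [9, 9], [1, 7]]
`c = a[1:]` → c = [[9, 9], [1, 7]]
`a[0].append(931)` → a = [[2, 1, 931], [9, 9], [1, 7]]; b = [[2, 1, 931], [9, 9], [1, 7]]
`a.append([3, 3])` → a = [[2, 1, 931], [9, 9], [1, 7], [3, 3]]
`print(b[0])` → prints [2, 1, 931]
`print(len(b))` → prints 3
`print(c[0])` → prints [9, 9]

Answer:
[2, 1, 931]
3
[9, 9]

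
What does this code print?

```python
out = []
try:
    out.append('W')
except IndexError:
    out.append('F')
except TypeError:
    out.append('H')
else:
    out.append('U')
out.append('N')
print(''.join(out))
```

Execution trace: 'W' (try body, no exception) → 'U' (else) → 'N' (after the try/except). Output: WUN

Answer: WUN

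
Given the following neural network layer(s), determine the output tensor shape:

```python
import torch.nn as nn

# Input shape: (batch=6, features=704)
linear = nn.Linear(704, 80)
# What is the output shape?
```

Input: (6, 704) -> Output: (6, 80)

Answer: (6, 80)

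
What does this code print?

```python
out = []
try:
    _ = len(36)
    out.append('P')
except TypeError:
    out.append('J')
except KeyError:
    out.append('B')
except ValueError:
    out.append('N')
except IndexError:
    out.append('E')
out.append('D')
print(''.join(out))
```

Execution trace: 'J' (except TypeError) → 'D' (after the try/except). Output: JD

Answer: JD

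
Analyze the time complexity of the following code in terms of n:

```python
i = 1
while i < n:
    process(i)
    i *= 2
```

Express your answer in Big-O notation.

This is Logarithmic loop. Time complexity: O(log n).

Answer: O(log n)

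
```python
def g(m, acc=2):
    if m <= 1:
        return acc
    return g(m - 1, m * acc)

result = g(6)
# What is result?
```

Accumulator trace (n, acc): (6, 2) -> (5, 12) -> (4, 60) -> (3, 240) -> (2, 720) -> (1, 1440) -> return 1440

Answer: 1440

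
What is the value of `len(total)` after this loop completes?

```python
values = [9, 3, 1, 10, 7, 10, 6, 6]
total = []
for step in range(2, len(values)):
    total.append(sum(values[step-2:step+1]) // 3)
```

Number of 3-element averages
`total` takes the values: [] → [4] → [4, 4] → [4, 4, 6] → [4, 4, 6, 9] → [4, 4, 6, 9, 7] → [4, 4, 6, 9, 7, 7]
So `len(total)` = 6

Answer: 6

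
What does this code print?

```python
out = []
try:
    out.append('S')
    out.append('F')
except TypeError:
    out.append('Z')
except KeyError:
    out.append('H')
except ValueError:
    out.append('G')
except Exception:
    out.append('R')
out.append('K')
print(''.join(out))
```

Execution trace: 'S' (try body) → 'F' (try body, no exception) → 'K' (after the try/except). Output: SFK

Answer: SFK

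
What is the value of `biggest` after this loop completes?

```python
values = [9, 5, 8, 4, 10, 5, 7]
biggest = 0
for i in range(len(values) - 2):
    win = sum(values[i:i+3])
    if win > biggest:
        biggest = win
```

Max sum of 3-element window in [9, 5, 8, 4, 10, 5, 7]
`biggest` takes the values: 0 → 22

Answer: 22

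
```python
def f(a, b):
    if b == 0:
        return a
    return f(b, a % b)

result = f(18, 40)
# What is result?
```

f(18, 40) -> f(40, 18) -> f(18, 4) -> f(4, 2) -> f(2, 0) -> 2

Answer: 2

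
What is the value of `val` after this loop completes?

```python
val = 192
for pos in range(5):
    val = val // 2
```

Halve 5 times: 192 // 2^5 = 6
`val` takes the values: 192 → 96 → 48 → 24 → 12 → 6

Answer: 6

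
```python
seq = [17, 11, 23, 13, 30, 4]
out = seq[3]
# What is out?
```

Trace:
`seq = [17, 11, 23, 13, 30, 4]` → seq = [17, 11, 23, 13, 30, 4]
`out = seq[3]` → out = 13
So out = 13

Answer: 13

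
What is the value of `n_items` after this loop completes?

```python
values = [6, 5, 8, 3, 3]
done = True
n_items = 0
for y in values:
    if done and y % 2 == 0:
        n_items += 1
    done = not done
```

Count even values at even positions
`n_items` takes the values: 0 → 1 → 2

Answer: 2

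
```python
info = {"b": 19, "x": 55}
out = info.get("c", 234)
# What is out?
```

Trace:
`info = {"b": 19, "x": 55}` → info = {'b': 19, 'x': 55}
`out = info.get("c", 234)` → out = 234
So out = 234

Answer: 234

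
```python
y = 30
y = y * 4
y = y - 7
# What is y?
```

Trace:
`y = 30` → y = 30
`y = y * 4` → y = 120
`y = y - 7` → y = 113
So y = 113

Answer: 113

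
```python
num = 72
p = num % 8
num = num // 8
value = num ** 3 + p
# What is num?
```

Trace:
`num = 72` → num = 72
`p = num % 8` → p = 0
`num = num // 8` → num = 9
`value = num ** 3 + p` → value = 729
So num = 9

Answer: 9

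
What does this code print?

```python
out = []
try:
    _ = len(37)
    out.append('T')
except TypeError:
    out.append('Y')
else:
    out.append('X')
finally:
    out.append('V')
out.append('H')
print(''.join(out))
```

Execution trace: 'Y' (except TypeError) → 'V' (finally) → 'H' (after the try/except). Output: YVH

Answer: YVH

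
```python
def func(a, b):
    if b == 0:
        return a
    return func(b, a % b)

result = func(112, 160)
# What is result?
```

func(112, 160) -> func(160, 112) -> func(112, 48) -> func(48, 16) -> func(16, 0) -> 16

Answer: 16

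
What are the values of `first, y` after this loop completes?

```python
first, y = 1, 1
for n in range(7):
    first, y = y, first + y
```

Fibonacci: after 7 iterations
`first, y` takes the values: (1, 1) → (1, 2) → (2, 3) → (3, 5) → (5, 8) → (8, 13) → (13, 21) → (21, 34)

Answer: 21, 34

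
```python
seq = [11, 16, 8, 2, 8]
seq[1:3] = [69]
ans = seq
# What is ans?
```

Trace:
`seq = [11, 16, 8, 2, 8]` → seq = [11, 16, 8, 2, 8]
`seq[1:3] = [69]` → seq = [11, 69, 2, 8]
`ans = seq` → ans = [11, 69, 2, 8]
So ans = [11, 69, 2, 8]

Answer: [11, 69, 2, 8]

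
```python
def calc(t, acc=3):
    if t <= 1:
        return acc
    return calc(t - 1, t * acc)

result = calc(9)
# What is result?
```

Accumulator trace (n, acc): (9, 3) -> (8, 27) -> (7, 216) -> (6, 1512) -> (5, 9072) -> (4, 45360) -> (3, 181440) -> (2, 544320) -> (1, 1088640) -> return 1088640

Answer: 1088640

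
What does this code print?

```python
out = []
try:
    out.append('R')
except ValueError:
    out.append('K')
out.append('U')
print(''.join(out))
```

Execution trace: 'R' (try body, no exception) → 'U' (after the try/except). Output: RU

Answer: RU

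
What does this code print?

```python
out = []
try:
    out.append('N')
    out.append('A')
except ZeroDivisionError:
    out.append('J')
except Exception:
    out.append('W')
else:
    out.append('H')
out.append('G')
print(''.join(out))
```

Execution trace: 'N' (try body) → 'A' (try body, no exception) → 'H' (else) → 'G' (after the try/except). Output: NAHG

Answer: NAHG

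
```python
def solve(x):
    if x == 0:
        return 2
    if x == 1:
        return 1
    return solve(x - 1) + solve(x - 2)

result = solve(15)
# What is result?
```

Build up from base cases: solve(0)=2, solve(1)=1, solve(2)=3, solve(3)=4, solve(4)=7, solve(5)=11, solve(6)=18, ..., solve(15)=1364

Answer: 1364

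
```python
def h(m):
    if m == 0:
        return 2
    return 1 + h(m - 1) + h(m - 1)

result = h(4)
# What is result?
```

h(m) = 1 + 2·h(m-1), h(0)=2. Closed form: (2+1)·2^4 - 1 = 47.

Answer: 47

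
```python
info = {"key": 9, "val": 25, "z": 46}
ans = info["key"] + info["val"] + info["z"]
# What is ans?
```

Trace:
`info = {"key": 9, "val": 25, "z": 46}` → info = {'key': 9, 'val': 25, 'z': 46}
`ans = info["key"] + info["val"] + info["z"]` → ans = 80
So ans = 80

Answer: 80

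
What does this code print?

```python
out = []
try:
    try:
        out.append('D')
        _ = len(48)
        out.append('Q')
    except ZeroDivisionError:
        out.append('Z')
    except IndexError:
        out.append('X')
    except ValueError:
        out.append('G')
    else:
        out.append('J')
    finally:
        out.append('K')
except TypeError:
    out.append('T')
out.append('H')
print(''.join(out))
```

Execution trace: 'D' (try body) → 'K' (finally) → 'T' (outer except TypeError) → 'H' (after the try/except). Output: DKTH

Answer: DKTH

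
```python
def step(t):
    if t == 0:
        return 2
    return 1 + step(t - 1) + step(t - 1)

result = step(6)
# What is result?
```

step(t) = 1 + 2·step(t-1), step(0)=2. Closed form: (2+1)·2^6 - 1 = 191.

Answer: 191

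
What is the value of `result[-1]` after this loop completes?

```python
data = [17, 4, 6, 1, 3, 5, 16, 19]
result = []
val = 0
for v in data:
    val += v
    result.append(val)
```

Cumulative sum ends at 71
`result` takes the values: [] → [17] → [17, 21] → [17, 21, 27] → [17, 21, 27, 28] → [17, 21, 27, 28, 31] → [17, 21, 27, 28, 31, 36] → [17, 21, 27, 28, 31, 36, 52] → [17, 21, 27, 28, 31, 36, 52, 71]
So `result[-1]` = 71

Answer: 71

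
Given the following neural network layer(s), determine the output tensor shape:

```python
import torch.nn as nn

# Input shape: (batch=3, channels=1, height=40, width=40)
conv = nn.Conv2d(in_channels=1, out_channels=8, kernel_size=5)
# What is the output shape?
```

Input: (3, 1, 40, 40) -> Output: (3, 8, 36, 36)

Answer: (3, 8, 36, 36)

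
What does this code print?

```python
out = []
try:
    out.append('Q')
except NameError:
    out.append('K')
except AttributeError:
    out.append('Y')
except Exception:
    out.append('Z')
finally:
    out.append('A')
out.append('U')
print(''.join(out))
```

Execution trace: 'Q' (try body, no exception) → 'A' (finally) → 'U' (after the try/except). Output: QAU

Answer: QAU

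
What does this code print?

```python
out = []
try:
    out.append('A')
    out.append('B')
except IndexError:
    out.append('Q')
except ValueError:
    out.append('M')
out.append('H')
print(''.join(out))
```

Execution trace: 'A' (try body) → 'B' (try body, no exception) → 'H' (after the try/except). Output: ABH

Answer: ABH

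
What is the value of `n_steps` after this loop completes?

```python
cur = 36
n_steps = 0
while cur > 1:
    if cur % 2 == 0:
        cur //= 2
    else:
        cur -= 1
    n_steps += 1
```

Steps to reduce 36 to 1
`n_steps` takes the values: 0 → 1 → 2 → 3 → 4 → 5 → 6

Answer: 6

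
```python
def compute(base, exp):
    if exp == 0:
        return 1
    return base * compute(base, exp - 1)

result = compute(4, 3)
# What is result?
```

compute(4, 3) = 4 * 4 * 4 = 64

Answer: 64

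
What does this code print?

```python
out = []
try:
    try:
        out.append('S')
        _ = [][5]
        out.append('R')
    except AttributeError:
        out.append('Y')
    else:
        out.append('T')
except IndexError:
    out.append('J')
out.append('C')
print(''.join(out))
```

Execution trace: 'S' (inner try body) → 'J' (outer except IndexError) → 'C' (after the try/except). Output: SJC

Answer: SJC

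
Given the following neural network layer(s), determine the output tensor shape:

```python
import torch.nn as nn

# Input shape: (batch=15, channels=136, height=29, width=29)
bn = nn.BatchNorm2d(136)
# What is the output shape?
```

Input: (15, 136, 29, 29) -> Output: (15, 136, 29, 29)

Answer: (15, 136, 29, 29)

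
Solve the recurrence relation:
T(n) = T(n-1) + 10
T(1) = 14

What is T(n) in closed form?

Unrolling: T(n) = T(1) + 10·(n-1) = 14 + 10(n-1) = 10n + 4.

Answer: T(n) = 10n + 4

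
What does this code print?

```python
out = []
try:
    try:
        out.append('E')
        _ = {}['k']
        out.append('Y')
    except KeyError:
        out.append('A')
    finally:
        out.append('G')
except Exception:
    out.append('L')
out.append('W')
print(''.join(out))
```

Execution trace: 'E' (inner try body) → 'A' (inner except KeyError) → 'G' (inner finally) → 'W' (after the try/except). Output: EAGW

Answer: EAGW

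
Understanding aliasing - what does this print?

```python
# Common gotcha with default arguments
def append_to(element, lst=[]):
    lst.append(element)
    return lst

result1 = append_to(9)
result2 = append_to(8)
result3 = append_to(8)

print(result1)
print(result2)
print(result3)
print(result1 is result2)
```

Key concept: mutable default argument gotcha.
Step by step:
`result1 = append_to(9)` → result1 = [9]
`result2 = append_to(8)` → result1 = [9, 8] (same object as result2); result2 = [9, 8] (same object as result1)
`result3 = append_to(8)` → result1 = [9, 8, 8] (same object as result2, result3); result2 = [9, 8, 8] (same object as result1, result3); result3 = [9, 8, 8] (same object as result1, result2)
`print(result1)` → prints [9, 8, 8]
`print(result2)` → prints [9, 8, 8]
`print(result3)` → prints [9, 8, 8]
`print(result1 is result2)` → prints True

Answer:
[9, 8, 8]
[9, 8, 8]
[9, 8, 8]
True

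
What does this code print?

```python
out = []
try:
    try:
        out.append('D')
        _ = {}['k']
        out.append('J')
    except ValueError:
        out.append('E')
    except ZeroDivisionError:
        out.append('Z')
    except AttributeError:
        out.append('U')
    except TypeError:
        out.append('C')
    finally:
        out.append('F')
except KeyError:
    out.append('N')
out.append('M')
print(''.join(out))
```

Execution trace: 'D' (try body) → 'F' (finally) → 'N' (outer except KeyError) → 'M' (after the try/except). Output: DFNM

Answer: DFNM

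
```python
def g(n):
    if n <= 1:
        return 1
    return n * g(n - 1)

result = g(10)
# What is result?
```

g(10) = 10 * 9 * 8 * 7 * 6 * 5 * 4 * 3 * 2 * 1 = 3628800

Answer: 3628800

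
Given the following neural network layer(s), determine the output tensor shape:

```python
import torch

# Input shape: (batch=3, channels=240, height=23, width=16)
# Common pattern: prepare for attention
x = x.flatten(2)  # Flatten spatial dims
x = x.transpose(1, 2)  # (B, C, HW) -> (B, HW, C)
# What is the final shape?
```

Input: (3, 240, 23, 16) -> after flatten(2): (3, 240, 368) -> Output: (3, 368, 240)

Answer: (3, 368, 240)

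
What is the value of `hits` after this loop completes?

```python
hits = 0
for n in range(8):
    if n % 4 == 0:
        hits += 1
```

Count numbers divisible by 4 in range(8)
`hits` takes the values: 0 → 1 → 2

Answer: 2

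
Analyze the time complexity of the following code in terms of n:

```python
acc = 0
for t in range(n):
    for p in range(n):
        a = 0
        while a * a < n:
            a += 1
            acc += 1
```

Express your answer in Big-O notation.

Each loop level contributes: n × n × √n. Multiplying the contributions gives O(n^2√n).

Answer: O(n^2√n)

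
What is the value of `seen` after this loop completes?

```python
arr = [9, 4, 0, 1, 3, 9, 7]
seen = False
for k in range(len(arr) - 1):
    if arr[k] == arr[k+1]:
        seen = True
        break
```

Check consecutive duplicates in [9, 4, 0, 1, 3, 9, 7]
`seen` takes the values: False

Answer: False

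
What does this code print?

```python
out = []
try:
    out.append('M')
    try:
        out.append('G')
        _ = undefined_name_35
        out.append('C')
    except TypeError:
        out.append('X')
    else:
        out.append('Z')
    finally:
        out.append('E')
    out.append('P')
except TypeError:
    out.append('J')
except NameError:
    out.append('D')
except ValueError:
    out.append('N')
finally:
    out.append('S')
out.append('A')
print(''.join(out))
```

Execution trace: 'M' (try body) → 'G' (inner try body) → 'E' (inner finally) → 'D' (except NameError) → 'S' (finally) → 'A' (after the try/except). Output: MGEDSA

Answer: MGEDSA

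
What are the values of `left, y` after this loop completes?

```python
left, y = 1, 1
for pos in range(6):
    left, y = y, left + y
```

Fibonacci: after 6 iterations
`left, y` takes the values: (1, 1) → (1, 2) → (2, 3) → (3, 5) → (5, 8) → (8, 13) → (13, 21)

Answer: 13, 21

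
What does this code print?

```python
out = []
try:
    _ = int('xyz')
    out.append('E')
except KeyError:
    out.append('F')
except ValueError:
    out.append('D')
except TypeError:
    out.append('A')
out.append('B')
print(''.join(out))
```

Execution trace: 'D' (except ValueError) → 'B' (after the try/except). Output: DB

Answer: DB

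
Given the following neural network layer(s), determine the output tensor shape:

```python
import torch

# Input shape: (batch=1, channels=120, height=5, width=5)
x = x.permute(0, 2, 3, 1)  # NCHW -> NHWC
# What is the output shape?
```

Input: (1, 120, 5, 5) -> Output: (1, 5, 5, 120)

Answer: (1, 5, 5, 120)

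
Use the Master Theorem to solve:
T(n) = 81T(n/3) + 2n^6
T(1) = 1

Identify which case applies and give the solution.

a=81, b=3, f(n)=2n^6. log_3(81) = 4. Since c=6 > 4 and the regularity condition holds (81(n/3)^6 = (81/3^6)n^6 with 81/3^6 < 1), Case 3 applies: T(n) = Θ(f(n)) = O(n^6).

Answer: O(n^6) - Case 3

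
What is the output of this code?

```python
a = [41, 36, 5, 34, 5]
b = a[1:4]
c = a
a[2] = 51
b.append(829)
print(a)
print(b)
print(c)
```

Key concept: slice vs alias.
Step by step:
`a = [41, 36, 5, 34, 5]` → a = [41, 36, 5, 34, 5]
`b = a[1:4]` → b = [36, 5, 34]
`c = a` → c = [41, 36, 5, 34, 5] (same object as a)
`a[2] = 51` → a = [41, 36, 51, 34, 5] (same object as c); c = [41, 36, 51, 34, 5] (same object as a)
`b.append(829)` → b = [36, 5, 34, 829]
`print(a)` → prints [41, 36, 51, 34, 5]
`print(b)` → prints [36, 5, 34, 829]
`print(c)` → prints [41, 36, 51, 34, 5]

Answer:
[41, 36, 51, 34, 5]
[36, 5, 34, 829]
[41, 36, 51, 34, 5]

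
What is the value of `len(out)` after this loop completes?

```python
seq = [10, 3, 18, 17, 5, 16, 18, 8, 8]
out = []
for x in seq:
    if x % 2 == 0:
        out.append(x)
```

Count even numbers in [10, 3, 18, 17, 5, 16, 18, 8, 8]
`out` takes the values: [] → [10] → [10, 18] → [10, 18, 16] → [10, 18, 16, 18] → [10, 18, 16, 18, 8] → [10, 18, 16, 18, 8, 8]
So `len(out)` = 6

Answer: 6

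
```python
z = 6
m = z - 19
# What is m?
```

Trace:
`z = 6` → z = 6
`m = z - 19` → m = -13
So m = -13

Answer: -13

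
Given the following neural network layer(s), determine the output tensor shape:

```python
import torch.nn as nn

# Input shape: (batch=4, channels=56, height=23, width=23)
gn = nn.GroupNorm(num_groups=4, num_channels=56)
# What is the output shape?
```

Input: (4, 56, 23, 23) -> Output: (4, 56, 23, 23)

Answer: (4, 56, 23, 23)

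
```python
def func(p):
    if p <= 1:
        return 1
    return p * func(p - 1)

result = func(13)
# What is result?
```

func(13) = 13 * 12 * 11 * 10 * 9 * 8 * 7 * 6 * 5 * 4 * 3 * 2 * 1 = 6227020800

Answer: 6227020800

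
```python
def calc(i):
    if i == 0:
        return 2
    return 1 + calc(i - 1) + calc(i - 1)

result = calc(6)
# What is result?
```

calc(i) = 1 + 2·calc(i-1), calc(0)=2. Closed form: (2+1)·2^6 - 1 = 191.

Answer: 191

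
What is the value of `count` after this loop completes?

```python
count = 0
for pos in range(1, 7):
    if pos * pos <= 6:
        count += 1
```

Count numbers where pos² ≤ 6
`count` takes the values: 0 → 1 → 2

Answer: 2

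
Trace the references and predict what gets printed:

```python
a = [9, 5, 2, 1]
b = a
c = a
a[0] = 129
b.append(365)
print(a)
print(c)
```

Key concept: multiple aliases.
Step by step:
`a = [9, 5, 2, 1]` → a = [9, 5, 2, 1]
`b = a` → b = [9, 5, 2, 1] (same object as a)
`c = a` → c = [9, 5, 2, 1] (same object as a, b)
`a[0] = 129` → a = [129, 5, 2, 1] (same object as b, c); b = [129, 5, 2, 1] (same object as a, c); c = [129, 5, 2, 1] (same object as a, b)
`b.append(365)` → a = [129, 5, 2, 1, 365] (same object as b, c); b = [129, 5, 2, 1, 365] (same object as a, c); c = [129, 5, 2, 1, 365] (same object as a, b)
`print(a)` → prints [129, 5, 2, 1, 365]
`print(c)` → prints [129, 5, 2, 1, 365]

Answer:
[129, 5, 2, 1, 365]
[129, 5, 2, 1, 365]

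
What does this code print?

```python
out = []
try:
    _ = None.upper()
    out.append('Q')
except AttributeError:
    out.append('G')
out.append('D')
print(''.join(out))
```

Execution trace: 'G' (except AttributeError) → 'D' (after the try/except). Output: GD

Answer: GD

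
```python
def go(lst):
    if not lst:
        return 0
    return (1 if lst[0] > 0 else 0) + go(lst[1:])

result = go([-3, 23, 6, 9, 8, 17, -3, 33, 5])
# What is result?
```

Count of positive elements in [-3, 23, 6, 9, 8, 17, -3, 33, 5] = 7

Answer: 7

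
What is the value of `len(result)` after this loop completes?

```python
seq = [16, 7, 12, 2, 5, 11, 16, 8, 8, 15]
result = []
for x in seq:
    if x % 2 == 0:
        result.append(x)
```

Count even numbers in [16, 7, 12, 2, 5, 11, 16, 8, 8, 15]
`result` takes the values: [] → [16] → [16, 12] → [16, 12, 2] → [16, 12, 2, 16] → [16, 12, 2, 16, 8] → [16, 12, 2, 16, 8, 8]
So `len(result)` = 6

Answer: 6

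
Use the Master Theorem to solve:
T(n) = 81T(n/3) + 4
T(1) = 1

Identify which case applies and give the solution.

a=81, b=3, f(n)=4. log_3(81) = 4. Since c=0 < 4, Case 1 applies: T(n) = Θ(n^log_b(a)) = O(n^4).

Answer: O(n^4) - Case 1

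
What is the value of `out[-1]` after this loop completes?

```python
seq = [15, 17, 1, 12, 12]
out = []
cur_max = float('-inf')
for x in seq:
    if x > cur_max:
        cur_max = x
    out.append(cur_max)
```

Running max ends at 17
`out` takes the values: [] → [15] → [15, 17] → [15, 17, 17] → [15, 17, 17, 17] → [15, 17, 17, 17, 17]
So `out[-1]` = 17

Answer: 17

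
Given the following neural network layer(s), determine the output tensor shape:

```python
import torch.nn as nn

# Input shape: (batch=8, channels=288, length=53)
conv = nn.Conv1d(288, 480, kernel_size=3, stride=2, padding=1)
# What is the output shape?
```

Input: (8, 288, 53) -> Output: (8, 480, 27)

Answer: (8, 480, 27)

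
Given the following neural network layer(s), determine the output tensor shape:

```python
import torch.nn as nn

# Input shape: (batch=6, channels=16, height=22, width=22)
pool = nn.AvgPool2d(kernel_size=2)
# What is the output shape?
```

Input: (6, 16, 22, 22) -> Output: (6, 16, 11, 11)

Answer: (6, 16, 11, 11)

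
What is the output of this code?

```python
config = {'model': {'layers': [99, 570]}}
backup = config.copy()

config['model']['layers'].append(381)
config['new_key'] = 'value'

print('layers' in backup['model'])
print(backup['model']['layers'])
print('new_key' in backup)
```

Key concept: shallow copy gotcha with nested dict.
Step by step:
`config = {'model': {'layers': [99, 570]}}` → config = {'model': {'layers': [99, 570]}}
`backup = config.copy()` → backup = {'model': {'layers': [99, 570]}}
`config['model']['layers'].append(381)` → config = {'model': {'layers': [99, 570, 381]}}; backup = {'model': {'layers': [99, 570, 381]}}
`config['new_key'] = 'value'` → config = {'model': {'layers': [99, 570, 381]}, 'new_key': 'value'}
`print('layers' in backup['model'])` → prints True
`print(backup['model']['layers'])` → prints [99, 570, 381]
`print('new_key' in backup)` → prints False

Answer:
True
[99, 570, 381]
False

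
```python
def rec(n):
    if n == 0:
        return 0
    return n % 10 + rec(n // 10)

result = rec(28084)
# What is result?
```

Sum of digits of 28084: 4 + 8 + 0 + 8 + 2 = 22

Answer: 22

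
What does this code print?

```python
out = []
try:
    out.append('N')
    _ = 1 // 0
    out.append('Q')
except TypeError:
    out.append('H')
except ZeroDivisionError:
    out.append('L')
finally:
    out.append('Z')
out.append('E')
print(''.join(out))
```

Execution trace: 'N' (try body) → 'L' (except ZeroDivisionError) → 'Z' (finally) → 'E' (after the try/except). Output: NLZE

Answer: NLZE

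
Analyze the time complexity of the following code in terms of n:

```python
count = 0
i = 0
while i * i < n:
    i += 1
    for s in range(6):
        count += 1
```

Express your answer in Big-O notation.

Each loop level contributes: √n × 1. Multiplying the contributions gives O(√n).

Answer: O(√n)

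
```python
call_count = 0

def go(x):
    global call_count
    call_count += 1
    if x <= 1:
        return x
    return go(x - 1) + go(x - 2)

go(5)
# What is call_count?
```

Calls(x) = 1 + Calls(x-1) + Calls(x-2); Calls(0)=Calls(1)=1. For x=5 this gives 15.

Answer: 15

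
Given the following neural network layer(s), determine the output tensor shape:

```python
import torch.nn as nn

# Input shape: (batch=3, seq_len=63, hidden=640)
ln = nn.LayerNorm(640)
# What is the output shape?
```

Input: (3, 63, 640) -> Output: (3, 63, 640)

Answer: (3, 63, 640)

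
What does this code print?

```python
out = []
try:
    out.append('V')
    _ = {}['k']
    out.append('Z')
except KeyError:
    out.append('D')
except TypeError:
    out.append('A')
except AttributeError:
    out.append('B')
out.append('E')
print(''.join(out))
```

Execution trace: 'V' (try body) → 'D' (except KeyError) → 'E' (after the try/except). Output: VDE

Answer: VDE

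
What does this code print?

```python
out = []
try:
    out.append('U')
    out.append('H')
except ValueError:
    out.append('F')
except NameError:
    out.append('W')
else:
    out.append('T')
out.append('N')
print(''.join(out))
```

Execution trace: 'U' (try body) → 'H' (try body, no exception) → 'T' (else) → 'N' (after the try/except). Output: UHTN

Answer: UHTN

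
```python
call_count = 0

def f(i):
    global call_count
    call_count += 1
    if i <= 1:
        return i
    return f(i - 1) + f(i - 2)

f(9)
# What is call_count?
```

Calls(i) = 1 + Calls(i-1) + Calls(i-2); Calls(0)=Calls(1)=1. For i=9 this gives 109.

Answer: 109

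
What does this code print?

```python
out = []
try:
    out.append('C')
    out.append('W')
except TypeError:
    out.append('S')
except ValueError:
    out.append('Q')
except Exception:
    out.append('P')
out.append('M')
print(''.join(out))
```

Execution trace: 'C' (try body) → 'W' (try body, no exception) → 'M' (after the try/except). Output: CWM

Answer: CWM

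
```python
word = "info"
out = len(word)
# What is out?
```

Trace:
`word = "info"` → word = 'info'
`out = len(word)` → out = 4
So out = 4

Answer: 4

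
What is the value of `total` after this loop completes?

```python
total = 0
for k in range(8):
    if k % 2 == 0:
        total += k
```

Sum of even numbers 0 to 7
`total` takes the values: 0 → 2 → 6 → 12

Answer: 12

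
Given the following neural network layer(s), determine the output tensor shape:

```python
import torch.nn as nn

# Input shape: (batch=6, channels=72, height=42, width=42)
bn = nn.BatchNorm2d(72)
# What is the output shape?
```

Input: (6, 72, 42, 42) -> Output: (6, 72, 42, 42)

Answer: (6, 72, 42, 42)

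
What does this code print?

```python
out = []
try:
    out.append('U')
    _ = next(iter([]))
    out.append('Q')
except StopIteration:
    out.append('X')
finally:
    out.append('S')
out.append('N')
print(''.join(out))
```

Execution trace: 'U' (try body) → 'X' (except StopIteration) → 'S' (finally) → 'N' (after the try/except). Output: UXSN

Answer: UXSN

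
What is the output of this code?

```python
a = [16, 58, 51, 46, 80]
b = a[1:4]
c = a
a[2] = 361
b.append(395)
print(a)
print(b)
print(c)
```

Key concept: slice vs alias.
Step by step:
`a = [16, 58, 51, 46, 80]` → a = [16, 58, 51, 46, 80]
`b = a[1:4]` → b = [58, 51, 46]
`c = a` → c = [16, 58, 51, 46, 80] (same object as a)
`a[2] = 361` → a = [16, 58, 361, 46, 80] (same object as c); c = [16, 58, 361, 46, 80] (same object as a)
`b.append(395)` → b = [58, 51, 46, 395]
`print(a)` → prints [16, 58, 361, 46, 80]
`print(b)` → prints [58, 51, 46, 395]
`print(c)` → prints [16, 58, 361, 46, 80]

Answer:
[16, 58, 361, 46, 80]
[58, 51, 46, 395]
[16, 58, 361, 46, 80]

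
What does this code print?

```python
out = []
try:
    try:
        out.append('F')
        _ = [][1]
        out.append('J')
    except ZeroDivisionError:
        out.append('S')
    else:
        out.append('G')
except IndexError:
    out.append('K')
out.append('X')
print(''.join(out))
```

Execution trace: 'F' (inner try body) → 'K' (outer except IndexError) → 'X' (after the try/except). Output: FKX

Answer: FKX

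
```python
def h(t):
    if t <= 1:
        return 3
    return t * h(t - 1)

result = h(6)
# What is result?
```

h(6) = 6 * 5 * 4 * 3 * 2 * 3 = 2160

Answer: 2160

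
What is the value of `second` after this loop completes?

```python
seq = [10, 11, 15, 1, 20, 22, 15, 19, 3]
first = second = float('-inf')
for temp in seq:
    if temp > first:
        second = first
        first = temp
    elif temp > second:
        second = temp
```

Second largest (with repeats) in [10, 11, 15, 1, 20, 22, 15, 19, 3]
`second` takes the values: -inf → 10 → 11 → 15 → 20

Answer: 20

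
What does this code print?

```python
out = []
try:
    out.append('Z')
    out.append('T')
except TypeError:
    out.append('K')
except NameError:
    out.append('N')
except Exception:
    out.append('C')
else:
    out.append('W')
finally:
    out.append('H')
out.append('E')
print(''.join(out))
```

Execution trace: 'Z' (try body) → 'T' (try body, no exception) → 'W' (else) → 'H' (finally) → 'E' (after the try/except). Output: ZTWHE

Answer: ZTWHE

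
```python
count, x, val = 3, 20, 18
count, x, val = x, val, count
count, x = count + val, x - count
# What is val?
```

Trace:
`count, x, val = 3, 20, 18` → count = 3; x = 20; val = 18
`count, x, val = x, val, count` → count = 20; x = 18; val = 3
`count, x = count + val, x - count` → count = 23; x = -2
So val = 3

Answer: 3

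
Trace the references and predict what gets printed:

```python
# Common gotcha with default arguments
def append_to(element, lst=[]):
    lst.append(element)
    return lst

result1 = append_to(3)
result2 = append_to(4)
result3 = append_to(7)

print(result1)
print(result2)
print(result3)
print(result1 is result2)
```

Key concept: mutable default argument gotcha.
Step by step:
`result1 = append_to(3)` → result1 = [3]
`result2 = append_to(4)` → result1 = [3, 4] (same object as result2); result2 = [3, 4] (same object as result1)
`result3 = append_to(7)` → result1 = [3, 4, 7] (same object as result2, result3); result2 = [3, 4, 7] (same object as result1, result3); result3 = [3, 4, 7] (same object as result1, result2)
`print(result1)` → prints [3, 4, 7]
`print(result2)` → prints [3, 4, 7]
`print(result3)` → prints [3, 4, 7]
`print(result1 is result2)` → prints True

Answer:
[3, 4, 7]
[3, 4, 7]
[3, 4, 7]
True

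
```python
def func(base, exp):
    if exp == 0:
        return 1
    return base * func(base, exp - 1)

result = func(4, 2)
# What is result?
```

func(4, 2) = 4 * 4 = 16

Answer: 16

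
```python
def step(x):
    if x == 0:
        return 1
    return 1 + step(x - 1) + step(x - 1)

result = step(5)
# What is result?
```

step(x) = 1 + 2·step(x-1), step(0)=1. Closed form: (1+1)·2^5 - 1 = 63.

Answer: 63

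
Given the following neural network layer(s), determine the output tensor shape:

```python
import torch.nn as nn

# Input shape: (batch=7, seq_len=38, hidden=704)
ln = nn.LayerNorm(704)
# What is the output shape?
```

Input: (7, 38, 704) -> Output: (7, 38, 704)

Answer: (7, 38, 704)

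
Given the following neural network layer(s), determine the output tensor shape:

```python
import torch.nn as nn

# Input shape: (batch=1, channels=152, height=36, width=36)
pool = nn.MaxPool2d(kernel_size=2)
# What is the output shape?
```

Input: (1, 152, 36, 36) -> Output: (1, 152, 18, 18)

Answer: (1, 152, 18, 18)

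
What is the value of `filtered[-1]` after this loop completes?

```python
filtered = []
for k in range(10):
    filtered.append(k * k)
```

Last element of squares 0 to 9
`filtered` takes the values: [] → [0] → [0, 1] → [0, 1, 4] → [0, 1, 4, 9] → [0, 1, 4, 9, 16] → [0, 1, 4, 9, 16, 25] → [0, 1, 4, 9, 16, 25, 36] → [0, 1, 4, 9, 16, 25, 36, 49] → [0, 1, 4, 9, 16, 25, 36, 49, 64] → [0, 1, 4, 9, 16, 25, 36, 49, 64, 81]
So `filtered[-1]` = 81

Answer: 81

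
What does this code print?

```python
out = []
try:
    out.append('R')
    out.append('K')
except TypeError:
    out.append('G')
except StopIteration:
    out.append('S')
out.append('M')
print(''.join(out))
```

Execution trace: 'R' (try body) → 'K' (try body, no exception) → 'M' (after the try/except). Output: RKM

Answer: RKM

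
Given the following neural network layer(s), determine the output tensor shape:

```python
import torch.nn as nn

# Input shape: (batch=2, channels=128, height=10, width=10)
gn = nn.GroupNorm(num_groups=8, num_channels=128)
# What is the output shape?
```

Input: (2, 128, 10, 10) -> Output: (2, 128, 10, 10)

Answer: (2, 128, 10, 10)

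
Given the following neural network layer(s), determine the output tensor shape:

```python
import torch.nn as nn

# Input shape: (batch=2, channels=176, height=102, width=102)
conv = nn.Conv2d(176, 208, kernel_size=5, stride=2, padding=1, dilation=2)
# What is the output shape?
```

Input: (2, 176, 102, 102) -> Output: (2, 208, 48, 48)

Answer: (2, 208, 48, 48)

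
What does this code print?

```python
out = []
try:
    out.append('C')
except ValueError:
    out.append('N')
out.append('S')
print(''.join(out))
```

Execution trace: 'C' (try body, no exception) → 'S' (after the try/except). Output: CS

Answer: CS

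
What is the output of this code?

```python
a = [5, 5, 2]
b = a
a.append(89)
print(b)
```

Key concept: basic list aliasing.
Step by step:
`a = [5, 5, 2]` → a = [5, 5, 2]
`b = a` → b = [5, 5, 2] (same object as a)
`a.append(89)` → a = [5, 5, 2, 89] (same object as b); b = [5, 5, 2, 89] (same object as a)
`print(b)` → prints [5, 5, 2, 89]

Answer: [5, 5, 2, 89]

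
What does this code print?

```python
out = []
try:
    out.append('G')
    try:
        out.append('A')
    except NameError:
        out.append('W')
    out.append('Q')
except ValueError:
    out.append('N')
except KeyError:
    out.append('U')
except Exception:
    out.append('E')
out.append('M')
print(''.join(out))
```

Execution trace: 'G' (try body) → 'A' (inner try body, no exception) → 'Q' (try body, no exception) → 'M' (after the try/except). Output: GAQM

Answer: GAQM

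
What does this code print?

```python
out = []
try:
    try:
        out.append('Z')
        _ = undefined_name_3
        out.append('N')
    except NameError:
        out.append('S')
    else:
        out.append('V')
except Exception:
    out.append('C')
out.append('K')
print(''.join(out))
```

Execution trace: 'Z' (inner try body) → 'S' (inner except NameError) → 'K' (after the try/except). Output: ZSK

Answer: ZSK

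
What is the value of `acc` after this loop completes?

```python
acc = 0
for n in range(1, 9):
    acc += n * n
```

Sum of squares 1² to 8² = 204
`acc` takes the values: 0 → 1 → 5 → 14 → 30 → 55 → 91 → 140 → 204

Answer: 204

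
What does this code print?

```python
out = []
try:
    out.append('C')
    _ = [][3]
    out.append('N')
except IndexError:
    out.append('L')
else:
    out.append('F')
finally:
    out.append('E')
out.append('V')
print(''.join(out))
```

Execution trace: 'C' (try body) → 'L' (except IndexError) → 'E' (finally) → 'V' (after the try/except). Output: CLEV

Answer: CLEV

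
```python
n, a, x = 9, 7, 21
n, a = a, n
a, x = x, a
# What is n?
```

Trace:
`n, a, x = 9, 7, 21` → n = 9; a = 7; x = 21
`n, a = a, n` → n = 7; a = 9
`a, x = x, a` → a = 21; x = 9
So n = 7

Answer: 7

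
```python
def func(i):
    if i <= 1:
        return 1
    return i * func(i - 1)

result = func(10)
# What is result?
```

func(10) = 10 * 9 * 8 * 7 * 6 * 5 * 4 * 3 * 2 * 1 = 3628800

Answer: 3628800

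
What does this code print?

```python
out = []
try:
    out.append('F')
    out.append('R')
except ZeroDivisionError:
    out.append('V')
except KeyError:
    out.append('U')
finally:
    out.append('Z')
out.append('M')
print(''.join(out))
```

Execution trace: 'F' (try body) → 'R' (try body, no exception) → 'Z' (finally) → 'M' (after the try/except). Output: FRZM

Answer: FRZM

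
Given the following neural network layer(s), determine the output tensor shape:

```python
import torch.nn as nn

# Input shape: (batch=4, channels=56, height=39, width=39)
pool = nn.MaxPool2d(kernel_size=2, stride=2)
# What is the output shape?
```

Input: (4, 56, 39, 39) -> Output: (4, 56, 19, 19)

Answer: (4, 56, 19, 19)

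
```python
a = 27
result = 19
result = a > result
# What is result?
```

Trace:
`a = 27` → a = 27
`result = 19` → result = 19
`result = a > result` → result = True
So result = True

Answer: True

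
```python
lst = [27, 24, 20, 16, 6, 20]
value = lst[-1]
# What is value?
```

Trace:
`lst = [27, 24, 20, 16, 6, 20]` → lst = [27, 24, 20, 16, 6, 20]
`value = lst[-1]` → value = 20
So value = 20

Answer: 20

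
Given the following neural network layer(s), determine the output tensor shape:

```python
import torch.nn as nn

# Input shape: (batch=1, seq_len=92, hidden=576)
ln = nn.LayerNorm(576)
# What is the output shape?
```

Input: (1, 92, 576) -> Output: (1, 92, 576)

Answer: (1, 92, 576)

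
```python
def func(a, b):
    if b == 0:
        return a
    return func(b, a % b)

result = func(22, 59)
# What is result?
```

func(22, 59) -> func(59, 22) -> func(22, 15) -> func(15, 7) -> func(7, 1) -> func(1, 0) -> 1

Answer: 1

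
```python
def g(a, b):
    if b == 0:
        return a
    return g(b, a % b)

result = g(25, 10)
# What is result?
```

g(25, 10) -> g(10, 5) -> g(5, 0) -> 5

Answer: 5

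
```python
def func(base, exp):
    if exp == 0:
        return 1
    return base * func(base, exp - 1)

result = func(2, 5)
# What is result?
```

func(2, 5) = 2 * 2 * 2 * 2 * 2 = 32

Answer: 32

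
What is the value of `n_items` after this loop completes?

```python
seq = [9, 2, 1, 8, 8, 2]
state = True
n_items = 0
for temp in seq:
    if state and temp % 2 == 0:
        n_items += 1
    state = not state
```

Count even values at even positions
`n_items` takes the values: 0 → 1

Answer: 1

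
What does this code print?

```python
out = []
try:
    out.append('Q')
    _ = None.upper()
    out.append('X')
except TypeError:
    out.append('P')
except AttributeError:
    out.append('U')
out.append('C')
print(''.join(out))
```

Execution trace: 'Q' (try body) → 'U' (except AttributeError) → 'C' (after the try/except). Output: QUC

Answer: QUC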